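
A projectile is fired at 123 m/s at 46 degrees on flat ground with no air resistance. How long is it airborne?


T = 2*v0*sin(theta)/g = 2*123*sin(46°)/9.81 = 18.04 s

18.04 s


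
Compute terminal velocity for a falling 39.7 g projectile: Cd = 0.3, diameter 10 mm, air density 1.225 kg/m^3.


A = pi*(d/2)^2 = pi*(10/2000)^2 = 7.85398e-05 m^2
vt = sqrt(2mg/(Cd*rho*A)) = sqrt(2*0.0397*9.81/(0.3 * 1.225 * 7.85398e-05)) = 164.3 m/s

164.3 m/s


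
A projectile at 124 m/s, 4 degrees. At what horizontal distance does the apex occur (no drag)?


R = v0^2*sin(2*theta)/g = 124^2*sin(2*4°)/9.81 = 218.137 m
apex_dist = R/2 = 218.137/2 = 109.1 m

109.1 m


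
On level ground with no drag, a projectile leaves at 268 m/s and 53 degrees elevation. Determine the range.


R = v0^2 * sin(2*theta) / g = 268^2 * sin(2*53°) / 9.81 = 7038 m

7038 m


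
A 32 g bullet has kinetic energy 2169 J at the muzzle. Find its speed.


v = sqrt(2*E/m) = sqrt(2*2169/0.032) = 368.2 m/s

368.2 m/s


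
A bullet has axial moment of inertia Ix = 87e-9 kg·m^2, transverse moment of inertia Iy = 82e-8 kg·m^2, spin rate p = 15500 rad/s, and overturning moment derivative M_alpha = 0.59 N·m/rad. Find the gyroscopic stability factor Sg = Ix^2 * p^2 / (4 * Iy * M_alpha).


Sg = Ix^2 * p^2 / (4 * Iy * M_alpha) = (87e-9)^2 * 15500^2 / (4 * 82e-8 * 0.59) = 0.9397

0.9397


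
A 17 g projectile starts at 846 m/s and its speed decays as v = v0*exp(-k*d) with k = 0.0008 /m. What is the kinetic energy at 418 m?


v = v0*exp(-k*d) = 846*exp(-0.0008*418) = 605.539 m/s
E = 0.5*m*v^2 = 0.5*0.017*605.539^2 = 3117 J

3117 J


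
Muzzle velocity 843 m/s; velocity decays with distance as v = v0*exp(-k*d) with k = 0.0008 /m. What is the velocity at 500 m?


v = v0*exp(-k*d) = 843*exp(-0.0008*500) = 565.1 m/s

565.1 m/s


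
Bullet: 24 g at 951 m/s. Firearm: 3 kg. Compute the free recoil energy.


v_r = m_p*v_p/m_gun = 0.024*951/3 = 7.608 m/s, E_r = 0.5*m_gun*v_r^2 = 0.5*3*7.608^2 = 86.82 J

86.82 J


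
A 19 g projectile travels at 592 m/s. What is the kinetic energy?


E = 0.5*m*v^2 = 0.5*0.019*592^2 = 3329 J

3329 J


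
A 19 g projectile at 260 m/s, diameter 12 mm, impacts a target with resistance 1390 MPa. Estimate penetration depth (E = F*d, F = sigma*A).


A = pi*(d/2)^2 = pi*(12/2)^2 = 113.097 mm^2
E = 0.5*m*v^2 = 0.5*0.019*260^2 = 642.2 J
depth = E/(sigma*A) = 642.2 J / (1390 MPa * 113.097 mm^2) = 642.2/(1390 * 113.097) m = 0.0040851 m ≈ 4.085 mm

4.085 mm


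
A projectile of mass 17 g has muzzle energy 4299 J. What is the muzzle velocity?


v = sqrt(2*E/m) = sqrt(2*4299/0.017) = 711.2 m/s

711.2 m/s


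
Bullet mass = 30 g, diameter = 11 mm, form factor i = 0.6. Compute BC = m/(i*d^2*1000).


BC = m/(i*d^2*1000) = 30/(0.6 * 11^2 * 1000) = 0.0004132

0.0004132


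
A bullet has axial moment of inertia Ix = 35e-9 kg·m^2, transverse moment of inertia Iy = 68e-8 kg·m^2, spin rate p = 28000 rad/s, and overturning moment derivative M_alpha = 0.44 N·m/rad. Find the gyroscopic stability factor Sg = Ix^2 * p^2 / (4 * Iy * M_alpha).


Sg = Ix^2 * p^2 / (4 * Iy * M_alpha) = (35e-9)^2 * 28000^2 / (4 * 68e-8 * 0.44) = 0.8025

0.8025


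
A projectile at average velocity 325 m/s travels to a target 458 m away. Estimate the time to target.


t = d/v = 458/325 = 1.409 s

1.409 s


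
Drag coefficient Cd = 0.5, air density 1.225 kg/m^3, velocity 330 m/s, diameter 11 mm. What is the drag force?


A = pi*(d/2)^2 = pi*(11/2000)^2 = 9.50332e-05 m^2
Fd = 0.5*Cd*rho*A*v^2 = 0.5*0.5*1.225*9.50332e-05*330^2 = 3.169 N

3.169 N


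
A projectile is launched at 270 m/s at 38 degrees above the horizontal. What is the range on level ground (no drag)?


R = v0^2 * sin(2*theta) / g = 270^2 * sin(2*38°) / 9.81 = 7210 m

7210 m


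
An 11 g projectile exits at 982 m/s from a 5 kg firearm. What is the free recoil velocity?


v_recoil = m_p * v_p / m_gun = 0.011 * 982 / 5 = 2.16 m/s

2.16 m/s


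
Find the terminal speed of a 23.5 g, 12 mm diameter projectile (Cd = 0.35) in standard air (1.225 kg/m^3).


A = pi*(d/2)^2 = pi*(12/2000)^2 = 1.13097e-04 m^2
vt = sqrt(2mg/(Cd*rho*A)) = sqrt(2*0.0235*9.81/(0.35 * 1.225 * 1.13097e-04)) = 97.51 m/s

97.51 m/s


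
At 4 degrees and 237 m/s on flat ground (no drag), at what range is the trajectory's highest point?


R = v0^2*sin(2*theta)/g = 237^2*sin(2*4°)/9.81 = 796.862 m
apex_dist = R/2 = 796.862/2 = 398.4 m

398.4 m


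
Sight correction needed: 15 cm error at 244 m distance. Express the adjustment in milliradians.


1 mrad subtends 1 cm per 10 m of range, so adj = error_cm / (dist_m / 10) = 15 / (244/10) = 0.6148 mrad

0.6148 mrad


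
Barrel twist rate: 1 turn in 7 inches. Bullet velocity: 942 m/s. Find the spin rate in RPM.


twist_m = 7*0.0254 = 0.1778 m
spin = v/twist = 942/0.1778 = 5298.088 rev/s
RPM = spin*60 = 5298.088*60 ≈ 317885 RPM

317885 RPM


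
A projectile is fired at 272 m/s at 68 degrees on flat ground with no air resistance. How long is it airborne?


T = 2*v0*sin(theta)/g = 2*272*sin(68°)/9.81 = 51.42 s

51.42 s


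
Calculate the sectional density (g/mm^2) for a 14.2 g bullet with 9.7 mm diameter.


SD = m/d^2 = 14.2/9.7^2 = 0.1509 g/mm^2

0.1509 g/mm^2


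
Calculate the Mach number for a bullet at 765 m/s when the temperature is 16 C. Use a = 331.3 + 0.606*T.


a = 331.3 + 0.606*(16) = 340.996 m/s
M = v/a = 765/340.996 = 2.243

2.243


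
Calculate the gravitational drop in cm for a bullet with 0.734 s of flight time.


drop = 0.5*g*t^2 = 0.5*9.81*0.734^2 = 2.6426 m ≈ 264.3 cm

264.3 cm


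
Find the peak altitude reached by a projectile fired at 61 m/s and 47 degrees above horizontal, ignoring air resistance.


H = (v0*sin(theta))^2 / (2g) = (61*sin(47°))^2 / (2*9.81) = 101.4 m

101.4 m


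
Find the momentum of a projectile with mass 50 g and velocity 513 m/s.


p = m*v = 0.05*513 = 25.65 kg·m/s

25.65 kg·m/s


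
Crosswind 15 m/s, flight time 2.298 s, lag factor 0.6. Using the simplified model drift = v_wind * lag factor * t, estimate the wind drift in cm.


drift = v_wind * lag * t = 15 * 0.6 * 2.298 = 20.682 m ≈ 2068 cm

2068 cm


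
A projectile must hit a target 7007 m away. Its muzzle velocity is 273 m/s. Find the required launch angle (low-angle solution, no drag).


sin(2*theta) = R*g/v0^2 = 7007*9.81/273^2 = 0.922308, theta = arcsin(0.922308)/2 = 33.63°

33.63 degrees


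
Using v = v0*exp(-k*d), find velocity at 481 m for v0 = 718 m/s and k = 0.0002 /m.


v = v0*exp(-k*d) = 718*exp(-0.0002*481) = 652.1 m/s

652.1 m/s


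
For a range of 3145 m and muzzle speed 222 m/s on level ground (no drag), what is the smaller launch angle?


sin(2*theta) = R*g/v0^2 = 3145*9.81/222^2 = 0.626014, theta = arcsin(0.626014)/2 = 19.38°

19.38 degrees


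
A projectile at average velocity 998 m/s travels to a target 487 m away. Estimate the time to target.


t = d/v = 487/998 = 0.488 s

0.488 s


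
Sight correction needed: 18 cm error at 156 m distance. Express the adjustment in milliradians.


1 mrad subtends 1 cm per 10 m of range, so adj = error_cm / (dist_m / 10) = 18 / (156/10) = 1.154 mrad

1.154 mrad


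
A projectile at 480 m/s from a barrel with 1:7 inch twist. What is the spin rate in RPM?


twist_m = 7*0.0254 = 0.1778 m
spin = v/twist = 480/0.1778 = 2699.663 rev/s
RPM = spin*60 = 2699.663*60 ≈ 161980 RPM

161980 RPM


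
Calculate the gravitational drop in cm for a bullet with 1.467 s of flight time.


drop = 0.5*g*t^2 = 0.5*9.81*1.467^2 = 10.556 m ≈ 1056 cm

1056 cm


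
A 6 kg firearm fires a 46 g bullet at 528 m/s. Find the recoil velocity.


v_recoil = m_p * v_p / m_gun = 0.046 * 528 / 6 = 4.048 m/s

4.048 m/s


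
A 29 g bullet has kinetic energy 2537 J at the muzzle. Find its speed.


v = sqrt(2*E/m) = sqrt(2*2537/0.029) = 418.3 m/s

418.3 m/s


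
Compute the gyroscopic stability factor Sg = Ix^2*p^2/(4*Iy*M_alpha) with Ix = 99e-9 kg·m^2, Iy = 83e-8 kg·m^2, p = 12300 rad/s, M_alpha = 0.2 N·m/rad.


Sg = Ix^2 * p^2 / (4 * Iy * M_alpha) = (99e-9)^2 * 12300^2 / (4 * 83e-8 * 0.2) = 2.233

2.233


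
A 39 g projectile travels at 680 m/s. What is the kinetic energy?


E = 0.5*m*v^2 = 0.5*0.039*680^2 = 9017 J

9017 J


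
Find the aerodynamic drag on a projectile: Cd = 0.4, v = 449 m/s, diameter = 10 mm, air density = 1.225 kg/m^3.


A = pi*(d/2)^2 = pi*(10/2000)^2 = 7.85398e-05 m^2
Fd = 0.5*Cd*rho*A*v^2 = 0.5*0.4*1.225*7.85398e-05*449^2 = 3.879 N

3.879 N


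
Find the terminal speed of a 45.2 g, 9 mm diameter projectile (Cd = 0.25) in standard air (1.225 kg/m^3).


A = pi*(d/2)^2 = pi*(9/2000)^2 = 6.36173e-05 m^2
vt = sqrt(2mg/(Cd*rho*A)) = sqrt(2*0.0452*9.81/(0.25 * 1.225 * 6.36173e-05)) = 213.4 m/s

213.4 m/s


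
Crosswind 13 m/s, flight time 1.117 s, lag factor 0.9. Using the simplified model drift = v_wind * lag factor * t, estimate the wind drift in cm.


drift = v_wind * lag * t = 13 * 0.9 * 1.117 = 13.0689 m ≈ 1307 cm

1307 cm


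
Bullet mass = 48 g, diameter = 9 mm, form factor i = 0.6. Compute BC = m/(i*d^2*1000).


BC = m/(i*d^2*1000) = 48/(0.6 * 9^2 * 1000) = 0.0009877

0.0009877


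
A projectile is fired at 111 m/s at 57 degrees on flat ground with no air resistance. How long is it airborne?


T = 2*v0*sin(theta)/g = 2*111*sin(57°)/9.81 = 18.98 s

18.98 s


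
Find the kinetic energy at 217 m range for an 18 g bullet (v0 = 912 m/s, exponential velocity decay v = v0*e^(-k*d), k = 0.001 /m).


v = v0*exp(-k*d) = 912*exp(-0.001*217) = 734.096 m/s
E = 0.5*m*v^2 = 0.5*0.018*734.096^2 = 4850 J

4850 J


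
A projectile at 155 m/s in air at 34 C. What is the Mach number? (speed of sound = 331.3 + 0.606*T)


a = 331.3 + 0.606*(34) = 351.904 m/s
M = v/a = 155/351.904 = 0.4405

0.4405


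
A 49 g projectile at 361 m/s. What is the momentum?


p = m*v = 0.049*361 = 17.69 kg·m/s

17.69 kg·m/s


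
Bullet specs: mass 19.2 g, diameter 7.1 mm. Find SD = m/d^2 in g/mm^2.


SD = m/d^2 = 19.2/7.1^2 = 0.3809 g/mm^2

0.3809 g/mm^2


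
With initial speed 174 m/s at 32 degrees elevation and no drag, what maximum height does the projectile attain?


H = (v0*sin(theta))^2 / (2g) = (174*sin(32°))^2 / (2*9.81) = 433.3 m

433.3 m


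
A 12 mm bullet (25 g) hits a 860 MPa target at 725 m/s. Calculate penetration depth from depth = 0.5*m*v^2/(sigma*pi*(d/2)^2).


A = pi*(d/2)^2 = pi*(12/2)^2 = 113.097 mm^2
E = 0.5*m*v^2 = 0.5*0.025*725^2 = 6570.31 J
depth = E/(sigma*A) = 6570.31 J / (860 MPa * 113.097 mm^2) = 6570.31/(860 * 113.097) m = 0.0675515 m ≈ 67.55 mm

67.55 mm


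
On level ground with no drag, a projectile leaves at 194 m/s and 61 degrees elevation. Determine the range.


R = v0^2 * sin(2*theta) / g = 194^2 * sin(2*61°) / 9.81 = 3254 m

3254 m


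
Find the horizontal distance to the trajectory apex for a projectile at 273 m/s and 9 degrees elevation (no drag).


R = v0^2*sin(2*theta)/g = 273^2*sin(2*9°)/9.81 = 2347.68 m
apex_dist = R/2 = 2347.68/2 = 1174 m

1174 m


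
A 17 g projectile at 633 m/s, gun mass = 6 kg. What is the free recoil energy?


v_r = m_p*v_p/m_gun = 0.017*633/6 = 1.7935 m/s, E_r = 0.5*m_gun*v_r^2 = 0.5*6*1.7935^2 = 9.65 J

9.65 J


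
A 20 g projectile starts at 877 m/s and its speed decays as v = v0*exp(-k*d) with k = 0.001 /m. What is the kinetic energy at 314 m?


v = v0*exp(-k*d) = 877*exp(-0.001*314) = 640.665 m/s
E = 0.5*m*v^2 = 0.5*0.02*640.665^2 = 4105 J

4105 J


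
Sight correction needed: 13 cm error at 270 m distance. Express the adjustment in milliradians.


1 mrad subtends 1 cm per 10 m of range, so adj = error_cm / (dist_m / 10) = 13 / (270/10) = 0.4815 mrad

0.4815 mrad


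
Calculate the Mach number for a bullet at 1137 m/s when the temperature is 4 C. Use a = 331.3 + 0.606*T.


a = 331.3 + 0.606*(4) = 333.724 m/s
M = v/a = 1137/333.724 = 3.407

3.407


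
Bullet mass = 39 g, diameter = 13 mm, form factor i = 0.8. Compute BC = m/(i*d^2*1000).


BC = m/(i*d^2*1000) = 39/(0.8 * 13^2 * 1000) = 0.0002885

0.0002885


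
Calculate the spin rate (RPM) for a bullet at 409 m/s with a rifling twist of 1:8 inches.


twist_m = 8*0.0254 = 0.2032 m
spin = v/twist = 409/0.2032 = 2012.795 rev/s
RPM = spin*60 = 2012.795*60 ≈ 120768 RPM

120768 RPM


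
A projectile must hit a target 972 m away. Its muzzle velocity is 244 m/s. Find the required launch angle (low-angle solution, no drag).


sin(2*theta) = R*g/v0^2 = 972*9.81/244^2 = 0.160161, theta = arcsin(0.160161)/2 = 4.608°

4.608 degrees


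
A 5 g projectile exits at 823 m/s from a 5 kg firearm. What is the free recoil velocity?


v_recoil = m_p * v_p / m_gun = 0.005 * 823 / 5 = 0.823 m/s

0.823 m/s


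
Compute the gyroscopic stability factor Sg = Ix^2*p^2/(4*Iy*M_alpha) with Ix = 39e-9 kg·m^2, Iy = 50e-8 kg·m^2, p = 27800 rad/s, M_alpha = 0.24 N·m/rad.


Sg = Ix^2 * p^2 / (4 * Iy * M_alpha) = (39e-9)^2 * 27800^2 / (4 * 50e-8 * 0.24) = 2.449

2.449


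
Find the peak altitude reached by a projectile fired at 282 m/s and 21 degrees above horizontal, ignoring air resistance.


H = (v0*sin(theta))^2 / (2g) = (282*sin(21°))^2 / (2*9.81) = 520.5 m

520.5 m


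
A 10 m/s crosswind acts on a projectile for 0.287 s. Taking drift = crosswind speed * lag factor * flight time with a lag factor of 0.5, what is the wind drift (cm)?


drift = v_wind * lag * t = 10 * 0.5 * 0.287 = 1.435 m ≈ 143.5 cm

143.5 cm


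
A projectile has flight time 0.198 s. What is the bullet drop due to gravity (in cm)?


drop = 0.5*g*t^2 = 0.5*9.81*0.198^2 = 0.192296 m ≈ 19.23 cm

19.23 cm


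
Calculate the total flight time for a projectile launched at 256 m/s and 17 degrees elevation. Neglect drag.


T = 2*v0*sin(theta)/g = 2*256*sin(17°)/9.81 = 15.26 s

15.26 s


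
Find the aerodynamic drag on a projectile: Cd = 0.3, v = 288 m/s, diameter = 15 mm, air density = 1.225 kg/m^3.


A = pi*(d/2)^2 = pi*(15/2000)^2 = 1.76715e-04 m^2
Fd = 0.5*Cd*rho*A*v^2 = 0.5*0.3*1.225*1.76715e-04*288^2 = 2.693 N

2.693 N


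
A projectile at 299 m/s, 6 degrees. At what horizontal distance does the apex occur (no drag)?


R = v0^2*sin(2*theta)/g = 299^2*sin(2*6°)/9.81 = 1894.75 m
apex_dist = R/2 = 1894.75/2 = 947.4 m

947.4 m


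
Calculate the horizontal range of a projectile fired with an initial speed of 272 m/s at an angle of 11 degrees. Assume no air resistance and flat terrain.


R = v0^2 * sin(2*theta) / g = 272^2 * sin(2*11°) / 9.81 = 2825 m

2825 m


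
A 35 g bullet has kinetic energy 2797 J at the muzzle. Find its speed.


v = sqrt(2*E/m) = sqrt(2*2797/0.035) = 399.8 m/s

399.8 m/s


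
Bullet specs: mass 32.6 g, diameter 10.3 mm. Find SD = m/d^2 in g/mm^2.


SD = m/d^2 = 32.6/10.3^2 = 0.3073 g/mm^2

0.3073 g/mm^2


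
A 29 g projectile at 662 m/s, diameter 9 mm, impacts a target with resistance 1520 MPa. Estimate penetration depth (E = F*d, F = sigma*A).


A = pi*(d/2)^2 = pi*(9/2)^2 = 63.6173 mm^2
E = 0.5*m*v^2 = 0.5*0.029*662^2 = 6354.54 J
depth = E/(sigma*A) = 6354.54 J / (1520 MPa * 63.6173 mm^2) = 6354.54/(1520 * 63.6173) m = 0.0657151 m ≈ 65.72 mm

65.72 mm


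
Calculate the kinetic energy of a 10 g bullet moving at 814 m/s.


E = 0.5*m*v^2 = 0.5*0.01*814^2 = 3313 J

3313 J


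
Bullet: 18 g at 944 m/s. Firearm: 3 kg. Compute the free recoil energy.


v_r = m_p*v_p/m_gun = 0.018*944/3 = 5.664 m/s, E_r = 0.5*m_gun*v_r^2 = 0.5*3*5.664^2 = 48.12 J

48.12 J


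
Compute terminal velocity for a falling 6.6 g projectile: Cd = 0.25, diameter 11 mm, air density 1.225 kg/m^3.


A = pi*(d/2)^2 = pi*(11/2000)^2 = 9.50332e-05 m^2
vt = sqrt(2mg/(Cd*rho*A)) = sqrt(2*0.0066*9.81/(0.25 * 1.225 * 9.50332e-05)) = 66.7 m/s

66.7 m/s


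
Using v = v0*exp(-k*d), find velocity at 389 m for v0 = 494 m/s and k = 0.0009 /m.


v = v0*exp(-k*d) = 494*exp(-0.0009*389) = 348.1 m/s

348.1 m/s


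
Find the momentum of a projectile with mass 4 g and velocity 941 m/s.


p = m*v = 0.004*941 = 3.764 kg·m/s

3.764 kg·m/s


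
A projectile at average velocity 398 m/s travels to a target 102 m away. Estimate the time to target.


t = d/v = 102/398 = 0.2563 s

0.2563 s


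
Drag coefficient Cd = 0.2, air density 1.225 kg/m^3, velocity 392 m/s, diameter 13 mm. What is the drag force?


A = pi*(d/2)^2 = pi*(13/2000)^2 = 1.32732e-04 m^2
Fd = 0.5*Cd*rho*A*v^2 = 0.5*0.2*1.225*1.32732e-04*392^2 = 2.499 N

2.499 N


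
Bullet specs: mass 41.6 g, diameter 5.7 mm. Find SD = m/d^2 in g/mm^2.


SD = m/d^2 = 41.6/5.7^2 = 1.28 g/mm^2

1.28 g/mm^2


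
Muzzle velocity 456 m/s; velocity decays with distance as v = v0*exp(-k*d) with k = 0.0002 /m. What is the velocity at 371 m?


v = v0*exp(-k*d) = 456*exp(-0.0002*371) = 423.4 m/s

423.4 m/s


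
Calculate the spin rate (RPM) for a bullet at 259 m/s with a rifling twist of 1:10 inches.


twist_m = 10*0.0254 = 0.254 m
spin = v/twist = 259/0.254 = 1019.685 rev/s
RPM = spin*60 = 1019.685*60 ≈ 61181 RPM

61181 RPM


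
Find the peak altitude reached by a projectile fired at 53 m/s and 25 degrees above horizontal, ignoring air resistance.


H = (v0*sin(theta))^2 / (2g) = (53*sin(25°))^2 / (2*9.81) = 25.57 m

25.57 m


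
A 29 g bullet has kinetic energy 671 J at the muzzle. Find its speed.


v = sqrt(2*E/m) = sqrt(2*671/0.029) = 215.1 m/s

215.1 m/s


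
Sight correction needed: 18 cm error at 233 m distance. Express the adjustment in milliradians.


1 mrad subtends 1 cm per 10 m of range, so adj = error_cm / (dist_m / 10) = 18 / (233/10) = 0.7725 mrad

0.7725 mrad


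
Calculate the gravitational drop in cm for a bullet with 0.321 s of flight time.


drop = 0.5*g*t^2 = 0.5*9.81*0.321^2 = 0.505416 m ≈ 50.54 cm

50.54 cm


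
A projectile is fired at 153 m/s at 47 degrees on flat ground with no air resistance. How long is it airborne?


T = 2*v0*sin(theta)/g = 2*153*sin(47°)/9.81 = 22.81 s

22.81 s


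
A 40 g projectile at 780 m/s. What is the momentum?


p = m*v = 0.04*780 = 31.2 kg·m/s

31.2 kg·m/s


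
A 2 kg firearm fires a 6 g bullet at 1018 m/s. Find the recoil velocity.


v_recoil = m_p * v_p / m_gun = 0.006 * 1018 / 2 = 3.054 m/s

3.054 m/s


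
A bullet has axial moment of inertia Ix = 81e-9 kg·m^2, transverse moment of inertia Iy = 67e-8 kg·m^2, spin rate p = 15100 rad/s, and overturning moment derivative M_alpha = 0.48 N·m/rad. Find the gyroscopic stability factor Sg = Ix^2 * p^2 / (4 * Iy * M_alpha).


Sg = Ix^2 * p^2 / (4 * Iy * M_alpha) = (81e-9)^2 * 15100^2 / (4 * 67e-8 * 0.48) = 1.163

1.163


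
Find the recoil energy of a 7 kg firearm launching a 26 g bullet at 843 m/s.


v_r = m_p*v_p/m_gun = 0.026*843/7 = 3.13114 m/s, E_r = 0.5*m_gun*v_r^2 = 0.5*7*3.13114^2 = 34.31 J

34.31 J


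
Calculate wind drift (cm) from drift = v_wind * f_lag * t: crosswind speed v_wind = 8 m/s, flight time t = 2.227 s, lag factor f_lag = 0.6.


drift = v_wind * lag * t = 8 * 0.6 * 2.227 = 10.6896 m ≈ 1069 cm

1069 cm


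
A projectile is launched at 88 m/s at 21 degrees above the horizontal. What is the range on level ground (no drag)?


R = v0^2 * sin(2*theta) / g = 88^2 * sin(2*21°) / 9.81 = 528.2 m

528.2 m


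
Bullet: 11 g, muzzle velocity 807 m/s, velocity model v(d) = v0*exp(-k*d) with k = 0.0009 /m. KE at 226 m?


v = v0*exp(-k*d) = 807*exp(-0.0009*226) = 658.473 m/s
E = 0.5*m*v^2 = 0.5*0.011*658.473^2 = 2385 J

2385 J


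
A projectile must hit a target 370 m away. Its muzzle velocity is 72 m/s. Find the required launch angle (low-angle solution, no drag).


sin(2*theta) = R*g/v0^2 = 370*9.81/72^2 = 0.700174, theta = arcsin(0.700174)/2 = 22.22°

22.22 degrees


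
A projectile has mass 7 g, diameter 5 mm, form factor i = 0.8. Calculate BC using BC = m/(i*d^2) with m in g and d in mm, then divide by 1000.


BC = m/(i*d^2*1000) = 7/(0.8 * 5^2 * 1000) = 0.00035

0.00035


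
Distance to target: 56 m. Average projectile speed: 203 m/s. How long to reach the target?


t = d/v = 56/203 = 0.2759 s

0.2759 s


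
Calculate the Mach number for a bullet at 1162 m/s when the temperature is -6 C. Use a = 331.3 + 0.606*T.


a = 331.3 + 0.606*(-6) = 327.664 m/s
M = v/a = 1162/327.664 = 3.546

3.546


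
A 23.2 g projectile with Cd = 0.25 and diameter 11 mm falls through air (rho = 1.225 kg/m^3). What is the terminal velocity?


A = pi*(d/2)^2 = pi*(11/2000)^2 = 9.50332e-05 m^2
vt = sqrt(2mg/(Cd*rho*A)) = sqrt(2*0.0232*9.81/(0.25 * 1.225 * 9.50332e-05)) = 125.1 m/s

125.1 m/s


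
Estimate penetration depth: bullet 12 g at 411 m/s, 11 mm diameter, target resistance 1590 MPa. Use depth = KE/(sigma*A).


A = pi*(d/2)^2 = pi*(11/2)^2 = 95.0332 mm^2
E = 0.5*m*v^2 = 0.5*0.012*411^2 = 1013.53 J
depth = E/(sigma*A) = 1013.53 J / (1590 MPa * 95.0332 mm^2) = 1013.53/(1590 * 95.0332) m = 0.00670753 m ≈ 6.708 mm

6.708 mm


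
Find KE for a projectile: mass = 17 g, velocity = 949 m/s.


E = 0.5*m*v^2 = 0.5*0.017*949^2 = 7655 J

7655 J


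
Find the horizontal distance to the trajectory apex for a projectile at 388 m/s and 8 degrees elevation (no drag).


R = v0^2*sin(2*theta)/g = 388^2*sin(2*8°)/9.81 = 4229.92 m
apex_dist = R/2 = 4229.92/2 = 2115 m

2115 m


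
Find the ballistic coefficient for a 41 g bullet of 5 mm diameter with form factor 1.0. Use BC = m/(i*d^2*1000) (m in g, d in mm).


BC = m/(i*d^2*1000) = 41/(1.0 * 5^2 * 1000) = 0.00164

0.00164


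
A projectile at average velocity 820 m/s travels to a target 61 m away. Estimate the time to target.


t = d/v = 61/820 = 0.07439 s

0.07439 s


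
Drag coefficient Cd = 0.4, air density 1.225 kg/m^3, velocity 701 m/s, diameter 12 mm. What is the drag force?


A = pi*(d/2)^2 = pi*(12/2000)^2 = 1.13097e-04 m^2
Fd = 0.5*Cd*rho*A*v^2 = 0.5*0.4*1.225*1.13097e-04*701^2 = 13.62 N

13.62 N


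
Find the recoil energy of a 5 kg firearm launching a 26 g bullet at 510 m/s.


v_r = m_p*v_p/m_gun = 0.026*510/5 = 2.652 m/s, E_r = 0.5*m_gun*v_r^2 = 0.5*5*2.652^2 = 17.58 J

17.58 J


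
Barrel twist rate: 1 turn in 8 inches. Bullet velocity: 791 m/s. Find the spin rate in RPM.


twist_m = 8*0.0254 = 0.2032 m
spin = v/twist = 791/0.2032 = 3892.717 rev/s
RPM = spin*60 = 3892.717*60 ≈ 233563 RPM

233563 RPM


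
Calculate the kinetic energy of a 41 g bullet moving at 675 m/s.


E = 0.5*m*v^2 = 0.5*0.041*675^2 = 9340 J

9340 J


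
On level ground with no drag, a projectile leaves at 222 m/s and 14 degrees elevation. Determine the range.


R = v0^2 * sin(2*theta) / g = 222^2 * sin(2*14°) / 9.81 = 2359 m

2359 m


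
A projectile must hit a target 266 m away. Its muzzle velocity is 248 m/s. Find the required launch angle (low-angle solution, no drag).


sin(2*theta) = R*g/v0^2 = 266*9.81/248^2 = 0.0424275, theta = arcsin(0.0424275)/2 = 1.216°

1.216 degrees


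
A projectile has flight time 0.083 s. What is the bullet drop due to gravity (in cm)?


drop = 0.5*g*t^2 = 0.5*9.81*0.083^2 = 0.0337905 m ≈ 3.379 cm

3.379 cm


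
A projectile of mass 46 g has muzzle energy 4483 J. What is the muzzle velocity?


v = sqrt(2*E/m) = sqrt(2*4483/0.046) = 441.5 m/s

441.5 m/s


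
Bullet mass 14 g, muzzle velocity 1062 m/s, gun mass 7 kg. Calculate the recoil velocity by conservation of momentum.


v_recoil = m_p * v_p / m_gun = 0.014 * 1062 / 7 = 2.124 m/s

2.124 m/s


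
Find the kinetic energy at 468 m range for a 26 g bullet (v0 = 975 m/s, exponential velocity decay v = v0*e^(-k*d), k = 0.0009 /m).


v = v0*exp(-k*d) = 975*exp(-0.0009*468) = 639.852 m/s
E = 0.5*m*v^2 = 0.5*0.026*639.852^2 = 5322 J

5322 J


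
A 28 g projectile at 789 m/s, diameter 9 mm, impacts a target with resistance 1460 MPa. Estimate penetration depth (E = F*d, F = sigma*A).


A = pi*(d/2)^2 = pi*(9/2)^2 = 63.6173 mm^2
E = 0.5*m*v^2 = 0.5*0.028*789^2 = 8715.29 J
depth = E/(sigma*A) = 8715.29 J / (1460 MPa * 63.6173 mm^2) = 8715.29/(1460 * 63.6173) m = 0.0938327 m ≈ 93.83 mm

93.83 mm


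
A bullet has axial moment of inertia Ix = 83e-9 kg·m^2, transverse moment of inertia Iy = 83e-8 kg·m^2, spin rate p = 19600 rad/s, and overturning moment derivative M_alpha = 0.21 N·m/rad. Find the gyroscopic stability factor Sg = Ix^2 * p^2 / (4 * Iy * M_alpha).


Sg = Ix^2 * p^2 / (4 * Iy * M_alpha) = (83e-9)^2 * 19600^2 / (4 * 83e-8 * 0.21) = 3.796

3.796


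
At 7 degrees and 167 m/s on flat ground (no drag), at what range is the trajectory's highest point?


R = v0^2*sin(2*theta)/g = 167^2*sin(2*7°)/9.81 = 687.763 m
apex_dist = R/2 = 687.763/2 = 343.9 m

343.9 m


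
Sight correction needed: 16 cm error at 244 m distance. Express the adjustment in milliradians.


1 mrad subtends 1 cm per 10 m of range, so adj = error_cm / (dist_m / 10) = 16 / (244/10) = 0.6557 mrad

0.6557 mrad


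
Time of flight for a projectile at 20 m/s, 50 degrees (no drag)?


T = 2*v0*sin(theta)/g = 2*20*sin(50°)/9.81 = 3.124 s

3.124 s


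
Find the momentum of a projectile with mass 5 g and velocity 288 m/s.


p = m*v = 0.005*288 = 1.44 kg·m/s

1.44 kg·m/s


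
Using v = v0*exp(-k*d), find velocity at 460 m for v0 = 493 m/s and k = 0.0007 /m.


v = v0*exp(-k*d) = 493*exp(-0.0007*460) = 357.3 m/s

357.3 m/s


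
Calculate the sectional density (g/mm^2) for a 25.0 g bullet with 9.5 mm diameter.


SD = m/d^2 = 25.0/9.5^2 = 0.277 g/mm^2

0.277 g/mm^2


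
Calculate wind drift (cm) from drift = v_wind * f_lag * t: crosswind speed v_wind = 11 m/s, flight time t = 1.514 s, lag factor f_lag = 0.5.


drift = v_wind * lag * t = 11 * 0.5 * 1.514 = 8.327 m ≈ 832.7 cm

832.7 cm


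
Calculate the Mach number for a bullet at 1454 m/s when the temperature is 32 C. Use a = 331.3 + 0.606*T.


a = 331.3 + 0.606*(32) = 350.692 m/s
M = v/a = 1454/350.692 = 4.146

4.146


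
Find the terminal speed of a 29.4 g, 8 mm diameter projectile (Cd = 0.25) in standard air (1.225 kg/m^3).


A = pi*(d/2)^2 = pi*(8/2000)^2 = 5.02655e-05 m^2
vt = sqrt(2mg/(Cd*rho*A)) = sqrt(2*0.0294*9.81/(0.25 * 1.225 * 5.02655e-05)) = 193.6 m/s

193.6 m/s


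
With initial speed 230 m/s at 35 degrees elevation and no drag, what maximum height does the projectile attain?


H = (v0*sin(theta))^2 / (2g) = (230*sin(35°))^2 / (2*9.81) = 887 m

887 m


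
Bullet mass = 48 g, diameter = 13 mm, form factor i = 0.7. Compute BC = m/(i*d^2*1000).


BC = m/(i*d^2*1000) = 48/(0.7 * 13^2 * 1000) = 0.0004057

0.0004057


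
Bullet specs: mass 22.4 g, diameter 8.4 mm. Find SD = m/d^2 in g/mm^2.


SD = m/d^2 = 22.4/8.4^2 = 0.3175 g/mm^2

0.3175 g/mm^2


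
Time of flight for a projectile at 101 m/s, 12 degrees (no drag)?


T = 2*v0*sin(theta)/g = 2*101*sin(12°)/9.81 = 4.281 s

4.281 s


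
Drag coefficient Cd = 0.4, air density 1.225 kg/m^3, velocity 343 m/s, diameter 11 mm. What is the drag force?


A = pi*(d/2)^2 = pi*(11/2000)^2 = 9.50332e-05 m^2
Fd = 0.5*Cd*rho*A*v^2 = 0.5*0.4*1.225*9.50332e-05*343^2 = 2.739 N

2.739 N


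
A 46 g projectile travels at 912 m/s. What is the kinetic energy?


E = 0.5*m*v^2 = 0.5*0.046*912^2 = 19130 J

19130 J


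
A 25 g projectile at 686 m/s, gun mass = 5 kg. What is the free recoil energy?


v_r = m_p*v_p/m_gun = 0.025*686/5 = 3.43 m/s, E_r = 0.5*m_gun*v_r^2 = 0.5*5*3.43^2 = 29.41 J

29.41 J


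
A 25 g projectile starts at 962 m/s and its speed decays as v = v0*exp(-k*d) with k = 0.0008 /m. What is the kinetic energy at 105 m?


v = v0*exp(-k*d) = 962*exp(-0.0008*105) = 884.493 m/s
E = 0.5*m*v^2 = 0.5*0.025*884.493^2 = 9779 J

9779 J


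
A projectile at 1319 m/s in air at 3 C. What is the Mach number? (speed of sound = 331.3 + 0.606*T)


a = 331.3 + 0.606*(3) = 333.118 m/s
M = v/a = 1319/333.118 = 3.96

3.96


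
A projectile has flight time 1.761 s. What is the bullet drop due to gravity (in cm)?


drop = 0.5*g*t^2 = 0.5*9.81*1.761^2 = 15.211 m ≈ 1521 cm

1521 cm


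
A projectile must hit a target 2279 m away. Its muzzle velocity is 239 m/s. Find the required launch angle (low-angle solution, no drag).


sin(2*theta) = R*g/v0^2 = 2279*9.81/239^2 = 0.391397, theta = arcsin(0.391397)/2 = 11.52°

11.52 degrees


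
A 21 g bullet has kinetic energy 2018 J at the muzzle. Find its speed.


v = sqrt(2*E/m) = sqrt(2*2018/0.021) = 438.4 m/s

438.4 m/s


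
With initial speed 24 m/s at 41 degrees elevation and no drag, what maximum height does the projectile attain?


H = (v0*sin(theta))^2 / (2g) = (24*sin(41°))^2 / (2*9.81) = 12.64 m

12.64 m


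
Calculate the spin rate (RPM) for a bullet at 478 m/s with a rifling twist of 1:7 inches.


twist_m = 7*0.0254 = 0.1778 m
spin = v/twist = 478/0.1778 = 2688.414 rev/s
RPM = spin*60 = 2688.414*60 ≈ 161305 RPM

161305 RPM


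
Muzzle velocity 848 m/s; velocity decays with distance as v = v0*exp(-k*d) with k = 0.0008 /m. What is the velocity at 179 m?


v = v0*exp(-k*d) = 848*exp(-0.0008*179) = 734.9 m/s

734.9 m/s


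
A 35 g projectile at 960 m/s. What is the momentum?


p = m*v = 0.035*960 = 33.6 kg·m/s

33.6 kg·m/s


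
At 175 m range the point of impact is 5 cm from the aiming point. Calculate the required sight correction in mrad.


1 mrad subtends 1 cm per 10 m of range, so adj = error_cm / (dist_m / 10) = 5 / (175/10) = 0.2857 mrad

0.2857 mrad


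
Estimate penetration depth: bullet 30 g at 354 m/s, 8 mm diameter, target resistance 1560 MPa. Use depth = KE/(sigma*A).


A = pi*(d/2)^2 = pi*(8/2)^2 = 50.2655 mm^2
E = 0.5*m*v^2 = 0.5*0.03*354^2 = 1879.74 J
depth = E/(sigma*A) = 1879.74 J / (1560 MPa * 50.2655 mm^2) = 1879.74/(1560 * 50.2655) m = 0.0239719 m ≈ 23.97 mm

23.97 mm


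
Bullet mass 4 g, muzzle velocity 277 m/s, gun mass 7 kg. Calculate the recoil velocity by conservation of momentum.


v_recoil = m_p * v_p / m_gun = 0.004 * 277 / 7 = 0.1583 m/s

0.1583 m/s


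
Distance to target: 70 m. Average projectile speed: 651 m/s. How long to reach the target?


t = d/v = 70/651 = 0.1075 s

0.1075 s


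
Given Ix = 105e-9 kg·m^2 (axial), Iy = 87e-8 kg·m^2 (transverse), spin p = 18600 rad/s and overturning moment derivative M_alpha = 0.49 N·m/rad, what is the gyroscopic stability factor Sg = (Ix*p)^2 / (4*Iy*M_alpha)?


Sg = Ix^2 * p^2 / (4 * Iy * M_alpha) = (105e-9)^2 * 18600^2 / (4 * 87e-8 * 0.49) = 2.237

2.237


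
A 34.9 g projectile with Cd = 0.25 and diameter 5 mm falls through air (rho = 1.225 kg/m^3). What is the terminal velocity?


A = pi*(d/2)^2 = pi*(5/2000)^2 = 1.96350e-05 m^2
vt = sqrt(2mg/(Cd*rho*A)) = sqrt(2*0.0349*9.81/(0.25 * 1.225 * 1.96350e-05)) = 337.4 m/s

337.4 m/s


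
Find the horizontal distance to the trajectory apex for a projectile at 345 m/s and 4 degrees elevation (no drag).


R = v0^2*sin(2*theta)/g = 345^2*sin(2*4°)/9.81 = 1688.59 m
apex_dist = R/2 = 1688.59/2 = 844.3 m

844.3 m


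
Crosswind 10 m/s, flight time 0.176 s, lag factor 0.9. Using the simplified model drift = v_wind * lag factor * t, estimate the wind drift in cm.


drift = v_wind * lag * t = 10 * 0.9 * 0.176 = 1.584 m ≈ 158.4 cm

158.4 cm


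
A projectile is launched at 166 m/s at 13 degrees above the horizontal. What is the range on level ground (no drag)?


R = v0^2 * sin(2*theta) / g = 166^2 * sin(2*13°) / 9.81 = 1231 m

1231 m


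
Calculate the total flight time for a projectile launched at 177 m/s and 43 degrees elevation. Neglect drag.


T = 2*v0*sin(theta)/g = 2*177*sin(43°)/9.81 = 24.61 s

24.61 s


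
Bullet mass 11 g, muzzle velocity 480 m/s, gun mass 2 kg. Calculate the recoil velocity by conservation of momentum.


v_recoil = m_p * v_p / m_gun = 0.011 * 480 / 2 = 2.64 m/s

2.64 m/s


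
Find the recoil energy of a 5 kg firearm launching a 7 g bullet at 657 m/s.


v_r = m_p*v_p/m_gun = 0.007*657/5 = 0.9198 m/s, E_r = 0.5*m_gun*v_r^2 = 0.5*5*0.9198^2 = 2.115 J

2.115 J


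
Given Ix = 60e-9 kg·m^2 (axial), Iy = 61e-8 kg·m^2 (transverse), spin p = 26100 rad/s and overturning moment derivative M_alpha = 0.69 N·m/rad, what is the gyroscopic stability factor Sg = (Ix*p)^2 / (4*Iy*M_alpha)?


Sg = Ix^2 * p^2 / (4 * Iy * M_alpha) = (60e-9)^2 * 26100^2 / (4 * 61e-8 * 0.69) = 1.457

1.457


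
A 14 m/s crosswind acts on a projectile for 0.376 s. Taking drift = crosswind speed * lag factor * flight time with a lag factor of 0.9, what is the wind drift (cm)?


drift = v_wind * lag * t = 14 * 0.9 * 0.376 = 4.7376 m ≈ 473.8 cm

473.8 cm


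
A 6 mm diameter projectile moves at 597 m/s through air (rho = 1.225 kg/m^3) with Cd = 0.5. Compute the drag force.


A = pi*(d/2)^2 = pi*(6/2000)^2 = 2.82743e-05 m^2
Fd = 0.5*Cd*rho*A*v^2 = 0.5*0.5*1.225*2.82743e-05*597^2 = 3.086 N

3.086 N


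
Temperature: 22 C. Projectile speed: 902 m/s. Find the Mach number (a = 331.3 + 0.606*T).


a = 331.3 + 0.606*(22) = 344.632 m/s
M = v/a = 902/344.632 = 2.617

2.617


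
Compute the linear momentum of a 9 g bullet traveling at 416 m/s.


p = m*v = 0.009*416 = 3.744 kg·m/s

3.744 kg·m/s


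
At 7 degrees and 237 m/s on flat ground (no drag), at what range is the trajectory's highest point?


R = v0^2*sin(2*theta)/g = 237^2*sin(2*7°)/9.81 = 1385.17 m
apex_dist = R/2 = 1385.17/2 = 692.6 m

692.6 m


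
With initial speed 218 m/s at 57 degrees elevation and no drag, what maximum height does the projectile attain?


H = (v0*sin(theta))^2 / (2g) = (218*sin(57°))^2 / (2*9.81) = 1704 m

1704 m


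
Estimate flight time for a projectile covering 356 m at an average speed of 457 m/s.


t = d/v = 356/457 = 0.779 s

0.779 s


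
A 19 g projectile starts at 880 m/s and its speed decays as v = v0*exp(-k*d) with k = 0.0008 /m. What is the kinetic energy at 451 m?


v = v0*exp(-k*d) = 880*exp(-0.0008*451) = 613.464 m/s
E = 0.5*m*v^2 = 0.5*0.019*613.464^2 = 3575 J

3575 J


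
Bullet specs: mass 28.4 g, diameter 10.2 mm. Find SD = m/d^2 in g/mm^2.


SD = m/d^2 = 28.4/10.2^2 = 0.273 g/mm^2

0.273 g/mm^2


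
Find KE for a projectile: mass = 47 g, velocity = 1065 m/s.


E = 0.5*m*v^2 = 0.5*0.047*1065^2 = 26654 J

26654 J


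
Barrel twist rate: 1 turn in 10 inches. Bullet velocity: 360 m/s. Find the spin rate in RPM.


twist_m = 10*0.0254 = 0.254 m
spin = v/twist = 360/0.254 = 1417.323 rev/s
RPM = spin*60 = 1417.323*60 ≈ 85039 RPM

85039 RPM


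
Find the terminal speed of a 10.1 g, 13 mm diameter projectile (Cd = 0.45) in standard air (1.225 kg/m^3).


A = pi*(d/2)^2 = pi*(13/2000)^2 = 1.32732e-04 m^2
vt = sqrt(2mg/(Cd*rho*A)) = sqrt(2*0.0101*9.81/(0.45 * 1.225 * 1.32732e-04)) = 52.04 m/s

52.04 m/s


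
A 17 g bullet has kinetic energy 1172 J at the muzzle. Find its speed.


v = sqrt(2*E/m) = sqrt(2*1172/0.017) = 371.3 m/s

371.3 m/s


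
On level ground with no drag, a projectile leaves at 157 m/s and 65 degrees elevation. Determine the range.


R = v0^2 * sin(2*theta) / g = 157^2 * sin(2*65°) / 9.81 = 1925 m

1925 m


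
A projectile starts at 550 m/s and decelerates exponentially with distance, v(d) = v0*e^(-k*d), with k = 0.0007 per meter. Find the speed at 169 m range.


v = v0*exp(-k*d) = 550*exp(-0.0007*169) = 488.6 m/s

488.6 m/s


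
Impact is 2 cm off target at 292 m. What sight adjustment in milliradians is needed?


1 mrad subtends 1 cm per 10 m of range, so adj = error_cm / (dist_m / 10) = 2 / (292/10) = 0.06849 mrad

0.06849 mrad


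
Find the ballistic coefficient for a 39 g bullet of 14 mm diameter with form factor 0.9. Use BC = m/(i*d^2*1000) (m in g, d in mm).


BC = m/(i*d^2*1000) = 39/(0.9 * 14^2 * 1000) = 0.0002211

0.0002211


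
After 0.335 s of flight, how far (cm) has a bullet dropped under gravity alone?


drop = 0.5*g*t^2 = 0.5*9.81*0.335^2 = 0.550464 m ≈ 55.05 cm

55.05 cm


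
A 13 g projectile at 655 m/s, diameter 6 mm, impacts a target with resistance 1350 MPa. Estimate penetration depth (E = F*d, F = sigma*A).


A = pi*(d/2)^2 = pi*(6/2)^2 = 28.2743 mm^2
E = 0.5*m*v^2 = 0.5*0.013*655^2 = 2788.66 J
depth = E/(sigma*A) = 2788.66 J / (1350 MPa * 28.2743 mm^2) = 2788.66/(1350 * 28.2743) m = 0.0730583 m ≈ 73.06 mm

73.06 mm


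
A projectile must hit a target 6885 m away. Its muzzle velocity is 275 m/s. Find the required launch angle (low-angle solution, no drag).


sin(2*theta) = R*g/v0^2 = 6885*9.81/275^2 = 0.893115, theta = arcsin(0.893115)/2 = 31.63°

31.63 degrees


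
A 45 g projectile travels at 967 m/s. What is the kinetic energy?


E = 0.5*m*v^2 = 0.5*0.045*967^2 = 21040 J

21040 J


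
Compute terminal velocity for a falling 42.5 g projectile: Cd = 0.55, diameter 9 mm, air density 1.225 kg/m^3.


A = pi*(d/2)^2 = pi*(9/2000)^2 = 6.36173e-05 m^2
vt = sqrt(2mg/(Cd*rho*A)) = sqrt(2*0.0425*9.81/(0.55 * 1.225 * 6.36173e-05)) = 139.5 m/s

139.5 m/s


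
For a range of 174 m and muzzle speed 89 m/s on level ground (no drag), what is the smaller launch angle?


sin(2*theta) = R*g/v0^2 = 174*9.81/89^2 = 0.215496, theta = arcsin(0.215496)/2 = 6.222°

6.222 degrees


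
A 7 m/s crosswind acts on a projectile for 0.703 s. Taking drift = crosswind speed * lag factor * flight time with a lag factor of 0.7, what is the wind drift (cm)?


drift = v_wind * lag * t = 7 * 0.7 * 0.703 = 3.4447 m ≈ 344.5 cm

344.5 cm


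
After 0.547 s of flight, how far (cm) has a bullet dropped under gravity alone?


drop = 0.5*g*t^2 = 0.5*9.81*0.547^2 = 1.46762 m ≈ 146.8 cm

146.8 cm


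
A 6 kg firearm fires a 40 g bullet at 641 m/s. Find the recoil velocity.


v_recoil = m_p * v_p / m_gun = 0.04 * 641 / 6 = 4.273 m/s

4.273 m/s


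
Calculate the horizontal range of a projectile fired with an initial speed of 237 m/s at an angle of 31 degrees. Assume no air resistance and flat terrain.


R = v0^2 * sin(2*theta) / g = 237^2 * sin(2*31°) / 9.81 = 5055 m

5055 m


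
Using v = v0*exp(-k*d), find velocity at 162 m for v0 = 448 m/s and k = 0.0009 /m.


v = v0*exp(-k*d) = 448*exp(-0.0009*162) = 387.2 m/s

387.2 m/s


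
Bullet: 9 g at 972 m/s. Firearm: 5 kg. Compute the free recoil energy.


v_r = m_p*v_p/m_gun = 0.009*972/5 = 1.7496 m/s, E_r = 0.5*m_gun*v_r^2 = 0.5*5*1.7496^2 = 7.653 J

7.653 J


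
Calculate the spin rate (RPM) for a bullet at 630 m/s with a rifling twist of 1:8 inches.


twist_m = 8*0.0254 = 0.2032 m
spin = v/twist = 630/0.2032 = 3100.394 rev/s
RPM = spin*60 = 3100.394*60 ≈ 186024 RPM

186024 RPM


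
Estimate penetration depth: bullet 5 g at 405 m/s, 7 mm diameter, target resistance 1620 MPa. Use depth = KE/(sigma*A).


A = pi*(d/2)^2 = pi*(7/2)^2 = 38.4845 mm^2
E = 0.5*m*v^2 = 0.5*0.005*405^2 = 410.062 J
depth = E/(sigma*A) = 410.062 J / (1620 MPa * 38.4845 mm^2) = 410.062/(1620 * 38.4845) m = 0.00657732 m ≈ 6.577 mm

6.577 mm


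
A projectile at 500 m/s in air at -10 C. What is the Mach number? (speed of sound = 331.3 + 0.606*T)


a = 331.3 + 0.606*(-10) = 325.24 m/s
M = v/a = 500/325.24 = 1.537

1.537


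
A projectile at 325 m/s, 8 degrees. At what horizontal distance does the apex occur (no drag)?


R = v0^2*sin(2*theta)/g = 325^2*sin(2*8°)/9.81 = 2967.81 m
apex_dist = R/2 = 2967.81/2 = 1484 m

1484 m


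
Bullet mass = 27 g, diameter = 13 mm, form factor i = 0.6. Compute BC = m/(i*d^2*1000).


BC = m/(i*d^2*1000) = 27/(0.6 * 13^2 * 1000) = 0.0002663

0.0002663


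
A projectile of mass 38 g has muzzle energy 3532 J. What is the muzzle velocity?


v = sqrt(2*E/m) = sqrt(2*3532/0.038) = 431.2 m/s

431.2 m/s


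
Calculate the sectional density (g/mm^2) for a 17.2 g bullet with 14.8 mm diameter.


SD = m/d^2 = 17.2/14.8^2 = 0.07852 g/mm^2

0.07852 g/mm^2
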